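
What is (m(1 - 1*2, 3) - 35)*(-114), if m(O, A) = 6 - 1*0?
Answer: 3306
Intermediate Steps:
m(O, A) = 6 (m(O, A) = 6 + 0 = 6)
(m(1 - 1*2, 3) - 35)*(-114) = (6 - 35)*(-114) = -29*(-114) = 3306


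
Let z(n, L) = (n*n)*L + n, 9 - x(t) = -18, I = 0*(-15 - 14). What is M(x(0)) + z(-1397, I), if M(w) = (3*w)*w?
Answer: 790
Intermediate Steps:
I = 0 (I = 0*(-29) = 0)
x(t) = 27 (x(t) = 9 - 1*(-18) = 9 + 18 = 27)
M(w) = 3*w²
z(n, L) = n + L*n² (z(n, L) = n²*L + n = L*n² + n = n + L*n²)
M(x(0)) + z(-1397, I) = 3*27² - 1397*(1 + 0*(-1397)) = 3*729 - 1397*(1 + 0) = 2187 - 1397*1 = 2187 - 1397 = 790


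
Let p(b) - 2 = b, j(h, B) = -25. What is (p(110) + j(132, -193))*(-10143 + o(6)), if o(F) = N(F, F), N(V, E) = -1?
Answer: -882528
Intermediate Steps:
p(b) = 2 + b
o(F) = -1
(p(110) + j(132, -193))*(-10143 + o(6)) = ((2 + 110) - 25)*(-10143 - 1) = (112 - 25)*(-10144) = 87*(-10144) = -882528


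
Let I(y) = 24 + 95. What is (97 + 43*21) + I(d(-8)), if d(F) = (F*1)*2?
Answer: 1119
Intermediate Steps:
d(F) = 2*F (d(F) = F*2 = 2*F)
I(y) = 119
(97 + 43*21) + I(d(-8)) = (97 + 43*21) + 119 = (97 + 903) + 119 = 1000 + 119 = 1119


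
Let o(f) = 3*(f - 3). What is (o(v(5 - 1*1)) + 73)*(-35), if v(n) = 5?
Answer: -2765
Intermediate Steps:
o(f) = -9 + 3*f (o(f) = 3*(-3 + f) = -9 + 3*f)
(o(v(5 - 1*1)) + 73)*(-35) = ((-9 + 3*5) + 73)*(-35) = ((-9 + 15) + 73)*(-35) = (6 + 73)*(-35) = 79*(-35) = -2765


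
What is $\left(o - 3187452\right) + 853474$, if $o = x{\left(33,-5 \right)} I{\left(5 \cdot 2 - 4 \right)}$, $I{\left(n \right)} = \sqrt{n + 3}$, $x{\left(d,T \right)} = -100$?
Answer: $-2334278$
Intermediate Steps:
$I{\left(n \right)} = \sqrt{3 + n}$
$o = -300$ ($o = - 100 \sqrt{3 + \left(5 \cdot 2 - 4\right)} = - 100 \sqrt{3 + \left(10 - 4\right)} = - 100 \sqrt{3 + 6} = - 100 \sqrt{9} = \left(-100\right) 3 = -300$)
$\left(o - 3187452\right) + 853474 = \left(-300 - 3187452\right) + 853474 = -3187752 + 853474 = -2334278$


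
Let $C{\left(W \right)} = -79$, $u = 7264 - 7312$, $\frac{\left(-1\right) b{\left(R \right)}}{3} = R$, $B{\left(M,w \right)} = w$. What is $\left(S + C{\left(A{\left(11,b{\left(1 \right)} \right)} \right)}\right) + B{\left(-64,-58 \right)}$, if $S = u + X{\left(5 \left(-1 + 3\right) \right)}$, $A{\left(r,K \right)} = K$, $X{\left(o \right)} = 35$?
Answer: $-150$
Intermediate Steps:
$b{\left(R \right)} = - 3 R$
$u = -48$ ($u = 7264 - 7312 = -48$)
$S = -13$ ($S = -48 + 35 = -13$)
$\left(S + C{\left(A{\left(11,b{\left(1 \right)} \right)} \right)}\right) + B{\left(-64,-58 \right)} = \left(-13 - 79\right) - 58 = -92 - 58 = -150$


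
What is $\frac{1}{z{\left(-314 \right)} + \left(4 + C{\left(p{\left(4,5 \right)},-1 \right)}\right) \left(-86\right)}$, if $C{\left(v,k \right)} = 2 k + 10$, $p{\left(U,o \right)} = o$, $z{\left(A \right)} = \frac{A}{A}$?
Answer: $- \frac{1}{1031} \approx -0.00096993$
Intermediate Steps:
$z{\left(A \right)} = 1$
$C{\left(v,k \right)} = 10 + 2 k$
$\frac{1}{z{\left(-314 \right)} + \left(4 + C{\left(p{\left(4,5 \right)},-1 \right)}\right) \left(-86\right)} = \frac{1}{1 + \left(4 + \left(10 + 2 \left(-1\right)\right)\right) \left(-86\right)} = \frac{1}{1 + \left(4 + \left(10 - 2\right)\right) \left(-86\right)} = \frac{1}{1 + \left(4 + 8\right) \left(-86\right)} = \frac{1}{1 + 12 \left(-86\right)} = \frac{1}{1 - 1032} = \frac{1}{-1031} = - \frac{1}{1031}$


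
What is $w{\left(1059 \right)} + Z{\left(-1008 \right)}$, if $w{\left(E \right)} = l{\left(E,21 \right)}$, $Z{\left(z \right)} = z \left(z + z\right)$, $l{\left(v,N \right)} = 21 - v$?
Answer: $2031090$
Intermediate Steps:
$Z{\left(z \right)} = 2 z^{2}$ ($Z{\left(z \right)} = z 2 z = 2 z^{2}$)
$w{\left(E \right)} = 21 - E$
$w{\left(1059 \right)} + Z{\left(-1008 \right)} = \left(21 - 1059\right) + 2 \left(-1008\right)^{2} = \left(21 - 1059\right) + 2 \cdot 1016064 = -1038 + 2032128 = 2031090$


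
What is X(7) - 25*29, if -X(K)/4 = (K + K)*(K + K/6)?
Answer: -3547/3 ≈ -1182.3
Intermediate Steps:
X(K) = -28*K²/3 (X(K) = -4*(K + K)*(K + K/6) = -4*2*K*(K + K*(⅙)) = -4*2*K*(K + K/6) = -4*2*K*7*K/6 = -28*K²/3)
X(7) - 25*29 = -28/3*7² - 25*29 = -28/3*49 - 725 = -1372/3 - 725 = -3547/3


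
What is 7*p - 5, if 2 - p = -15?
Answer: 114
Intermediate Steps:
p = 17 (p = 2 - 1*(-15) = 2 + 15 = 17)
7*p - 5 = 7*17 - 5 = 119 - 5 = 114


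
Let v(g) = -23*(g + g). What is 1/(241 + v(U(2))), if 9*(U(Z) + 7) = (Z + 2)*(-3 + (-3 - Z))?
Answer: 9/6539 ≈ 0.0013764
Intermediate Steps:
U(Z) = -7 + (-6 - Z)*(2 + Z)/9 (U(Z) = -7 + ((Z + 2)*(-3 + (-3 - Z)))/9 = -7 + ((2 + Z)*(-6 - Z))/9 = -7 + ((-6 - Z)*(2 + Z))/9 = -7 + (-6 - Z)*(2 + Z)/9)
v(g) = -46*g
1/(241 + v(U(2))) = 1/(241 - 46*(-25/3 - 8/9*2 - ⅑*2²)) = 1/(241 - 46*(-25/3 - 16/9 - ⅑*4)) = 1/(241 - 46*(-25/3 - 16/9 - 4/9)) = 1/(241 - 46*(-95/9)) = 1/(241 + 4370/9) = 1/(6539/9) = 9/6539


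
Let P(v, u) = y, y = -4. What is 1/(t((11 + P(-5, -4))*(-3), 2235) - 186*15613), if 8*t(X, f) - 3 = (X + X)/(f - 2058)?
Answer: -472/1370696333 ≈ -3.4435e-7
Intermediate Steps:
P(v, u) = -4
t(X, f) = 3/8 + X/(4*(-2058 + f)) (t(X, f) = 3/8 + ((X + X)/(f - 2058))/8 = 3/8 + ((2*X)/(-2058 + f))/8 = 3/8 + (2*X/(-2058 + f))/8 = 3/8 + X/(4*(-2058 + f)))
1/(t((11 + P(-5, -4))*(-3), 2235) - 186*15613) = 1/((-6174 + 2*((11 - 4)*(-3)) + 3*2235)/(8*(-2058 + 2235)) - 186*15613) = 1/((⅛)*(-6174 + 2*(7*(-3)) + 6705)/177 - 2904018) = 1/((⅛)*(1/177)*(-6174 + 2*(-21) + 6705) - 2904018) = 1/((⅛)*(1/177)*(-6174 - 42 + 6705) - 2904018) = 1/((⅛)*(1/177)*489 - 2904018) = 1/(163/472 - 2904018) = 1/(-1370696333/472) = -472/1370696333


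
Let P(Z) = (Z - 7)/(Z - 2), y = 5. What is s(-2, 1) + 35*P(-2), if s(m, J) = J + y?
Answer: 339/4 ≈ 84.750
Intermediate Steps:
P(Z) = (-7 + Z)/(-2 + Z)
s(m, J) = 5 + J (s(m, J) = J + 5 = 5 + J)
s(-2, 1) + 35*P(-2) = (5 + 1) + 35*((-7 - 2)/(-2 - 2)) = 6 + 35*(-9/(-4)) = 6 + 35*(-¼*(-9)) = 6 + 35*(9/4) = 6 + 315/4 = 339/4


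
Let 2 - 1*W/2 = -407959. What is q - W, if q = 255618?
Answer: -560304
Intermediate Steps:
W = 815922 (W = 4 - 2*(-407959) = 4 + 815918 = 815922)
q - W = 255618 - 1*815922 = 255618 - 815922 = -560304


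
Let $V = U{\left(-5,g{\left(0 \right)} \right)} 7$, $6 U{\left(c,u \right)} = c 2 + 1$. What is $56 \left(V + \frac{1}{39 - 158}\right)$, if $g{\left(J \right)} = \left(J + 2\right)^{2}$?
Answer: $- \frac{10004}{17} \approx -588.47$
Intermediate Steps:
$g{\left(J \right)} = \left(2 + J\right)^{2}$
$U{\left(c,u \right)} = \frac{1}{6} + \frac{c}{3}$ ($U{\left(c,u \right)} = \frac{c 2 + 1}{6} = \frac{2 c + 1}{6} = \frac{1 + 2 c}{6} = \frac{1}{6} + \frac{c}{3}$)
$V = - \frac{21}{2}$ ($V = \left(\frac{1}{6} + \frac{1}{3} \left(-5\right)\right) 7 = \left(\frac{1}{6} - \frac{5}{3}\right) 7 = \left(- \frac{3}{2}\right) 7 = - \frac{21}{2} \approx -10.5$)
$56 \left(V + \frac{1}{39 - 158}\right) = 56 \left(- \frac{21}{2} + \frac{1}{39 - 158}\right) = 56 \left(- \frac{21}{2} + \frac{1}{-119}\right) = 56 \left(- \frac{21}{2} - \frac{1}{119}\right) = 56 \left(- \frac{2501}{238}\right) = - \frac{10004}{17}$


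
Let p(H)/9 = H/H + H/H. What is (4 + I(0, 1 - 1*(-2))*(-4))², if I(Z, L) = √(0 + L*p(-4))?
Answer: 880 - 96*√6 ≈ 644.85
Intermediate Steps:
p(H) = 18 (p(H) = 9*(H/H + H/H) = 9*(1 + 1) = 9*2 = 18)
I(Z, L) = 3*√2*√L (I(Z, L) = √(0 + L*18) = √(0 + 18*L) = √(18*L) = 3*√2*√L)
(4 + I(0, 1 - 1*(-2))*(-4))² = (4 + (3*√2*√(1 - 1*(-2)))*(-4))² = (4 + (3*√2*√(1 + 2))*(-4))² = (4 + (3*√2*√3)*(-4))² = (4 + (3*√6)*(-4))² = (4 - 12*√6)²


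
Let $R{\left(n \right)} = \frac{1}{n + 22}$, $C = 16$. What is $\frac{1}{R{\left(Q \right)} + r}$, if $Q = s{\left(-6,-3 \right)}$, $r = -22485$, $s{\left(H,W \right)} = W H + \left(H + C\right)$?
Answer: $- \frac{50}{1124249} \approx -4.4474 \cdot 10^{-5}$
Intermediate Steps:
$s{\left(H,W \right)} = 16 + H + H W$ ($s{\left(H,W \right)} = W H + \left(H + 16\right) = H W + \left(16 + H\right) = 16 + H + H W$)
$Q = 28$ ($Q = 16 - 6 - -18 = 16 - 6 + 18 = 28$)
$R{\left(n \right)} = \frac{1}{22 + n}$
$\frac{1}{R{\left(Q \right)} + r} = \frac{1}{\frac{1}{22 + 28} - 22485} = \frac{1}{\frac{1}{50} - 22485} = \frac{1}{- \frac{1124249}{50}} = - \frac{50}{1124249}$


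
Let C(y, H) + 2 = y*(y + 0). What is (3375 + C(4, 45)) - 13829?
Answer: -10440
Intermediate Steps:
C(y, H) = -2 + y² (C(y, H) = -2 + y*(y + 0) = -2 + y*y = -2 + y²)
(3375 + C(4, 45)) - 13829 = (3375 + (-2 + 4²)) - 13829 = (3375 + (-2 + 16)) - 13829 = (3375 + 14) - 13829 = 3389 - 13829 = -10440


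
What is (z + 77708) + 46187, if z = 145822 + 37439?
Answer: 307156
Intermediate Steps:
z = 183261
(z + 77708) + 46187 = (183261 + 77708) + 46187 = 260969 + 46187 = 307156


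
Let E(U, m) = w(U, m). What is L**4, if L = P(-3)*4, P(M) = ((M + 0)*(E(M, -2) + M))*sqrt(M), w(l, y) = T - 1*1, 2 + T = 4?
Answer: 2985984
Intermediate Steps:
T = 2 (T = -2 + 4 = 2)
w(l, y) = 1 (w(l, y) = 2 - 1*1 = 2 - 1 = 1)
E(U, m) = 1
P(M) = M**(3/2)*(1 + M) (P(M) = ((M + 0)*(1 + M))*sqrt(M) = (M*(1 + M))*sqrt(M) = M**(3/2)*(1 + M))
L = 24*I*sqrt(3) (L = ((-3)**(3/2)*(1 - 3))*4 = (-3*I*sqrt(3)*(-2))*4 = (6*I*sqrt(3))*4 = 24*I*sqrt(3) ≈ 41.569*I)
L**4 = (24*I*sqrt(3))**4 = 2985984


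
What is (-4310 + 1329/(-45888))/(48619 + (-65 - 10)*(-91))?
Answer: -65926203/848071424 ≈ -0.077737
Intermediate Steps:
(-4310 + 1329/(-45888))/(48619 + (-65 - 10)*(-91)) = (-4310 + 1329*(-1/45888))/(48619 - 75*(-91)) = (-4310 - 443/15296)/(48619 + 6825) = -65926203/15296/55444 = -65926203/15296*1/55444 = -65926203/848071424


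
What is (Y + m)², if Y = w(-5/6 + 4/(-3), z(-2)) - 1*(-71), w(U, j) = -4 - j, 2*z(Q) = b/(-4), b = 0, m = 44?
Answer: 12321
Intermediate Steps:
z(Q) = 0 (z(Q) = (0/(-4))/2 = (0*(-¼))/2 = (½)*0 = 0)
Y = 67 (Y = (-4 - 1*0) - 1*(-71) = (-4 + 0) + 71 = -4 + 71 = 67)
(Y + m)² = (67 + 44)² = 111² = 12321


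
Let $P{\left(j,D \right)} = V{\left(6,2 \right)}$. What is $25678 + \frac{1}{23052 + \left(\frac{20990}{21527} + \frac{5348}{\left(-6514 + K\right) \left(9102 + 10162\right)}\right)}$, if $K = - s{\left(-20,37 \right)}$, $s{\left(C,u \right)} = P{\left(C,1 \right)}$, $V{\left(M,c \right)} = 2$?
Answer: $\frac{57126971271743941826}{2224743795281495} \approx 25678.0$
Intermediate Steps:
$P{\left(j,D \right)} = 2$
$s{\left(C,u \right)} = 2$
$K = -2$ ($K = \left(-1\right) 2 = -2$)
$25678 + \frac{1}{23052 + \left(\frac{20990}{21527} + \frac{5348}{\left(-6514 + K\right) \left(9102 + 10162\right)}\right)} = 25678 + \frac{1}{23052 + \left(\frac{20990}{21527} + \frac{5348}{\left(-6514 - 2\right) \left(9102 + 10162\right)}\right)} = 25678 + \frac{1}{23052 + \left(20990 \cdot \frac{1}{21527} + \frac{5348}{\left(-6516\right) 19264}\right)} = 25678 + \frac{1}{23052 + \left(\frac{20990}{21527} + \frac{5348}{-125524224}\right)} = 25678 + \frac{1}{23052 + \left(\frac{20990}{21527} + 5348 \left(- \frac{1}{125524224}\right)\right)} = 25678 + \frac{1}{23052 + \left(\frac{20990}{21527} - \frac{191}{4483008}\right)} = 25678 + \frac{1}{23052 + \frac{94094226263}{96505713216}} = 25678 + \frac{1}{\frac{2224743795281495}{96505713216}} = 25678 + \frac{96505713216}{2224743795281495} = \frac{57126971271743941826}{2224743795281495}$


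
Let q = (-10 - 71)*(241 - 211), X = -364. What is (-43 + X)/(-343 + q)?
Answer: 407/2773 ≈ 0.14677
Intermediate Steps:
q = -2430 (q = -81*30 = -2430)
(-43 + X)/(-343 + q) = (-43 - 364)/(-343 - 2430) = -407/(-2773) = -407*(-1/2773) = 407/2773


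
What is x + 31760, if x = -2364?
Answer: 29396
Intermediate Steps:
x + 31760 = -2364 + 31760 = 29396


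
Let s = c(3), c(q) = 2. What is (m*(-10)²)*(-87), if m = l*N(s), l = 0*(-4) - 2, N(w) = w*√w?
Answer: 34800*√2 ≈ 49215.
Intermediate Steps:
s = 2
N(w) = w^(3/2)
l = -2 (l = 0 - 2 = -2)
m = -4*√2 ≈ -5.6569
(m*(-10)²)*(-87) = (-4*√2*(-10)²)*(-87) = (-4*√2*100)*(-87) = -400*√2*(-87) = 34800*√2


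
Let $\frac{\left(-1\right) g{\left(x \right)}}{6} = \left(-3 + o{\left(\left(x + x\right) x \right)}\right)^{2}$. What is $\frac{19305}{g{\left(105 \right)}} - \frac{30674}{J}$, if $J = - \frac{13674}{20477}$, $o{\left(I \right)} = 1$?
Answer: $\frac{2468449897}{54696} \approx 45130.0$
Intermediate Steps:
$J = - \frac{13674}{20477}$ ($J = \left(-13674\right) \frac{1}{20477} = - \frac{13674}{20477} \approx -0.66777$)
$g{\left(x \right)} = -24$ ($g{\left(x \right)} = - 6 \left(-3 + 1\right)^{2} = - 6 \left(-2\right)^{2} = \left(-6\right) 4 = -24$)
$\frac{19305}{g{\left(105 \right)}} - \frac{30674}{J} = \frac{19305}{-24} - \frac{30674}{- \frac{13674}{20477}} = 19305 \left(- \frac{1}{24}\right) - - \frac{314055749}{6837} = - \frac{6435}{8} + \frac{314055749}{6837} = \frac{2468449897}{54696}$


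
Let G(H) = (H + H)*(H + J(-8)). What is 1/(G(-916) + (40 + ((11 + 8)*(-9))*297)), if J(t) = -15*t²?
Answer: 1/3386085 ≈ 2.9533e-7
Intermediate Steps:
G(H) = 2*H*(-960 + H) (G(H) = (H + H)*(H - 15*(-8)²) = (2*H)*(H - 15*64) = (2*H)*(H - 960) = (2*H)*(-960 + H) = 2*H*(-960 + H))
1/(G(-916) + (40 + ((11 + 8)*(-9))*297)) = 1/(2*(-916)*(-960 - 916) + (40 + ((11 + 8)*(-9))*297)) = 1/(2*(-916)*(-1876) + (40 + (19*(-9))*297)) = 1/(3436832 + (40 - 171*297)) = 1/(3436832 + (40 - 50787)) = 1/(3436832 - 50747) = 1/3386085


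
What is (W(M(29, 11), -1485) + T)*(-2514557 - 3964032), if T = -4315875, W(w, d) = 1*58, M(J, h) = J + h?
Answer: 27960404542213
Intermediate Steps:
W(w, d) = 58
(W(M(29, 11), -1485) + T)*(-2514557 - 3964032) = (58 - 4315875)*(-2514557 - 3964032) = -4315817*(-6478589) = 27960404542213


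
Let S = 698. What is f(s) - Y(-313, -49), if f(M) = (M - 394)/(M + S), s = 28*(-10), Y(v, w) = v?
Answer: 65080/209 ≈ 311.39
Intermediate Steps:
s = -280
f(M) = (-394 + M)/(698 + M) (f(M) = (M - 394)/(M + 698) = (-394 + M)/(698 + M))
f(s) - Y(-313, -49) = (-394 - 280)/(698 - 280) - 1*(-313) = -674/418 + 313 = (1/418)*(-674) + 313 = -337/209 + 313 = 65080/209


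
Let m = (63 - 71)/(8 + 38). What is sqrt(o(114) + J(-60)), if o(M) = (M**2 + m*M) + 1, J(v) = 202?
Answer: sqrt(6971783)/23 ≈ 114.80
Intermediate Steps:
m = -4/23 (m = -8/46 = -8*1/46 = -4/23 ≈ -0.17391)
o(M) = 1 + M**2 - 4*M/23 (o(M) = (M**2 - 4*M/23) + 1 = 1 + M**2 - 4*M/23)
sqrt(o(114) + J(-60)) = sqrt((1 + 114**2 - 4/23*114) + 202) = sqrt((1 + 12996 - 456/23) + 202) = sqrt(298475/23 + 202) = sqrt(303121/23) = sqrt(6971783)/23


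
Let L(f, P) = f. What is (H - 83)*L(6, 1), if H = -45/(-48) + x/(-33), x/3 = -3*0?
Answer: -3939/8 ≈ -492.38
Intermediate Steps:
x = 0 (x = 3*(-3*0) = 3*0 = 0)
H = 15/16 (H = -45/(-48) + 0/(-33) = -45*(-1/48) + 0*(-1/33) = 15/16 + 0 = 15/16 ≈ 0.93750)
(H - 83)*L(6, 1) = (15/16 - 83)*6 = -1313/16*6 = -3939/8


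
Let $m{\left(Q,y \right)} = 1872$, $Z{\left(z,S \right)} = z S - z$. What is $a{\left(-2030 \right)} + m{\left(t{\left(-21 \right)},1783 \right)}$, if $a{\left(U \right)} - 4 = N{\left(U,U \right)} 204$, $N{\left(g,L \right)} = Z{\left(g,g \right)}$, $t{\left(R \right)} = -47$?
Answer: $841079596$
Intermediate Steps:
$Z{\left(z,S \right)} = - z + S z$ ($Z{\left(z,S \right)} = S z - z = - z + S z$)
$N{\left(g,L \right)} = g \left(-1 + g\right)$
$a{\left(U \right)} = 4 + 204 U \left(-1 + U\right)$ ($a{\left(U \right)} = 4 + U \left(-1 + U\right) 204 = 4 + 204 U \left(-1 + U\right)$)
$a{\left(-2030 \right)} + m{\left(t{\left(-21 \right)},1783 \right)} = \left(4 + 204 \left(-2030\right) \left(-1 - 2030\right)\right) + 1872 = \left(4 + 204 \left(-2030\right) \left(-2031\right)\right) + 1872 = \left(4 + 841077720\right) + 1872 = 841077724 + 1872 = 841079596$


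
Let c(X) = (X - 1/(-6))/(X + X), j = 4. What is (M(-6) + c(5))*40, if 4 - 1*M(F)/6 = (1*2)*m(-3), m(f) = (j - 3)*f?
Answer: 7262/3 ≈ 2420.7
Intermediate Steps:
m(f) = f (m(f) = (4 - 3)*f = 1*f = f)
M(F) = 60 (M(F) = 24 - 6*1*2*(-3) = 24 - 12*(-3) = 24 - 6*(-6) = 24 + 36 = 60)
c(X) = (⅙ + X)/(2*X) (c(X) = (X - 1*(-⅙))/((2*X)) = (X + ⅙)*(1/(2*X)) = (⅙ + X)*(1/(2*X)) = (⅙ + X)/(2*X))
(M(-6) + c(5))*40 = (60 + (1/12)*(1 + 6*5)/5)*40 = (60 + (1/12)*(⅕)*(1 + 30))*40 = (60 + (1/12)*(⅕)*31)*40 = (60 + 31/60)*40 = (3631/60)*40 = 7262/3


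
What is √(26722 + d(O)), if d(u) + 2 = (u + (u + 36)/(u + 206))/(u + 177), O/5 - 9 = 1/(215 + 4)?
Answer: 2*√11932129794499869370677/1336500401 ≈ 163.46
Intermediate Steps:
O = 9860/219 (O = 45 + 5/(215 + 4) = 45 + 5/219 = 9860/219 ≈ 45.023)
d(u) = -2 + (u + (36 + u)/(206 + u))/(177 + u) (d(u) = -2 + (u + (u + 36)/(u + 206))/(u + 177) = -2 + (u + (36 + u)/(206 + u))/(177 + u))
√(26722 + d(O)) = √(26722 + (-72888 - (9860/219)² - 559*9860/219)/(36462 + (9860/219)² + 383*(9860/219))) = √(26722 + (-72888 - 1*97219600/47961 - 5511740/219)/(36462 + 97219600/47961 + 3776380/219)) = √(26722 + (-72888 - 97219600/47961 - 5511740/219)/(2673000802/47961)) = √(26722 + (47961/2673000802)*(-4800072028/47961)) = √(26722 - 2400036014/1336500401) = √(35711563679508/1336500401) = 2*√11932129794499869370677/1336500401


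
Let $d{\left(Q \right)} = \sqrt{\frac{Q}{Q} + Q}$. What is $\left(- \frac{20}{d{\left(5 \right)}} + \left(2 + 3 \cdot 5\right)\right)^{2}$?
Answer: $\frac{1067}{3} - \frac{340 \sqrt{6}}{3} \approx 78.058$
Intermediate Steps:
$d{\left(Q \right)} = \sqrt{1 + Q}$
$\left(- \frac{20}{d{\left(5 \right)}} + \left(2 + 3 \cdot 5\right)\right)^{2} = \left(- \frac{20}{\sqrt{1 + 5}} + \left(2 + 3 \cdot 5\right)\right)^{2} = \left(- \frac{20}{\sqrt{6}} + \left(2 + 15\right)\right)^{2} = \left(- 20 \frac{\sqrt{6}}{6} + 17\right)^{2} = \left(- \frac{10 \sqrt{6}}{3} + 17\right)^{2} = \left(17 - \frac{10 \sqrt{6}}{3}\right)^{2}$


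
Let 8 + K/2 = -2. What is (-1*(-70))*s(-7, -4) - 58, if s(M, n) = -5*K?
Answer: 6942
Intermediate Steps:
K = -20 (K = -16 + 2*(-2) = -16 - 4 = -20)
s(M, n) = 100 (s(M, n) = -5*(-20) = 100)
(-1*(-70))*s(-7, -4) - 58 = -1*(-70)*100 - 58 = 70*100 - 58 = 7000 - 58 = 6942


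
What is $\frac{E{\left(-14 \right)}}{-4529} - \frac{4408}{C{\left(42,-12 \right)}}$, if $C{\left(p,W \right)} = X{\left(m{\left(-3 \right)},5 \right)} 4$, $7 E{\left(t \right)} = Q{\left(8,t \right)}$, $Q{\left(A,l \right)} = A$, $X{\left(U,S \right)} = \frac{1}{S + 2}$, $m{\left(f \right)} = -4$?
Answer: $- \frac{244556950}{31703} \approx -7714.0$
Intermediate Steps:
$X{\left(U,S \right)} = \frac{1}{2 + S}$
$E{\left(t \right)} = \frac{8}{7}$ ($E{\left(t \right)} = \frac{1}{7} \cdot 8 = \frac{8}{7}$)
$C{\left(p,W \right)} = \frac{4}{7}$ ($C{\left(p,W \right)} = \frac{1}{2 + 5} \cdot 4 = \frac{1}{7} \cdot 4 = \frac{4}{7}$)
$\frac{E{\left(-14 \right)}}{-4529} - \frac{4408}{C{\left(42,-12 \right)}} = \frac{8}{7 \left(-4529\right)} - \frac{4408}{\frac{4}{7}} = \frac{8}{7} \left(- \frac{1}{4529}\right) - 7714 = - \frac{8}{31703} - 7714 = - \frac{244556950}{31703}$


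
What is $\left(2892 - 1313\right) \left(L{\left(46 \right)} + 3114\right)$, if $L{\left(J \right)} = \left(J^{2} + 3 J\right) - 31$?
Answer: $8427123$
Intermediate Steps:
$L{\left(J \right)} = -31 + J^{2} + 3 J$
$\left(2892 - 1313\right) \left(L{\left(46 \right)} + 3114\right) = \left(2892 - 1313\right) \left(\left(-31 + 46^{2} + 3 \cdot 46\right) + 3114\right) = 1579 \left(\left(-31 + 2116 + 138\right) + 3114\right) = 1579 \left(2223 + 3114\right) = 1579 \cdot 5337 = 8427123$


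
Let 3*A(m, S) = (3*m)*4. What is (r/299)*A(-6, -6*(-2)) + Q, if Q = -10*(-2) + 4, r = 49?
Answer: 6000/299 ≈ 20.067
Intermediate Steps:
Q = 24 (Q = 20 + 4 = 24)
A(m, S) = 4*m (A(m, S) = ((3*m)*4)/3 = (12*m)/3 = 4*m)
(r/299)*A(-6, -6*(-2)) + Q = (49/299)*(4*(-6)) + 24 = (49*(1/299))*(-24) + 24 = (49/299)*(-24) + 24 = -1176/299 + 24 = 6000/299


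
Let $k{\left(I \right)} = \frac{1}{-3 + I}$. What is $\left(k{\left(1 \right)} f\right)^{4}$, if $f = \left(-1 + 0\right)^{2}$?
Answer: $\frac{1}{16} \approx 0.0625$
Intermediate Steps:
$f = 1$ ($f = \left(-1\right)^{2} = 1$)
$\left(k{\left(1 \right)} f\right)^{4} = \left(\frac{1}{-3 + 1} \cdot 1\right)^{4} = \left(\frac{1}{-2} \cdot 1\right)^{4} = \left(\left(- \frac{1}{2}\right) 1\right)^{4} = \left(- \frac{1}{2}\right)^{4} = \frac{1}{16}$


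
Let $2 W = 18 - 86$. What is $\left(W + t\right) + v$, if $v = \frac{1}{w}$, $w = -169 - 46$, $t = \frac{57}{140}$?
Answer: $- \frac{202257}{6020} \approx -33.598$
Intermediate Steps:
$t = \frac{57}{140}$ ($t = 57 \cdot \frac{1}{140} = \frac{57}{140} \approx 0.40714$)
$w = -215$
$W = -34$ ($W = \frac{18 - 86}{2} = \frac{1}{2} \left(-68\right) = -34$)
$v = - \frac{1}{215}$ ($v = \frac{1}{-215} = - \frac{1}{215} \approx -0.0046512$)
$\left(W + t\right) + v = \left(-34 + \frac{57}{140}\right) - \frac{1}{215} = - \frac{4703}{140} - \frac{1}{215} = - \frac{202257}{6020}$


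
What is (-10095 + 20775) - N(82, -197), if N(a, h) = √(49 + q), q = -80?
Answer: 10680 - I*√31 ≈ 10680.0 - 5.5678*I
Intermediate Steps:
N(a, h) = I*√31 (N(a, h) = √(49 - 80) = √(-31) = I*√31)
(-10095 + 20775) - N(82, -197) = (-10095 + 20775) - I*√31 = 10680 - I*√31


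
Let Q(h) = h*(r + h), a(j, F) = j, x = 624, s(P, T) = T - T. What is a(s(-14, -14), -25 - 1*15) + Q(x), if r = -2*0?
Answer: 389376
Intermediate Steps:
s(P, T) = 0
r = 0
Q(h) = h² (Q(h) = h*(0 + h) = h*h = h²)
a(s(-14, -14), -25 - 1*15) + Q(x) = 0 + 624² = 0 + 389376 = 389376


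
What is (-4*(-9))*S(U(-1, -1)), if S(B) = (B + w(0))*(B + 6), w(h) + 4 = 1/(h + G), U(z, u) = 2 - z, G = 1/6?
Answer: 1620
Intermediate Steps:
G = 1/6 ≈ 0.16667
w(h) = -4 + 1/(1/6 + h) (w(h) = -4 + 1/(h + 1/6) = -4 + 1/(1/6 + h))
S(B) = (2 + B)*(6 + B) (S(B) = (B + 2*(1 - 12*0)/(1 + 6*0))*(B + 6) = (B + 2*(1 + 0)/(1 + 0))*(6 + B) = (B + 2*1/1)*(6 + B) = (B + 2*1*1)*(6 + B) = (B + 2)*(6 + B) = (2 + B)*(6 + B))
(-4*(-9))*S(U(-1, -1)) = (-4*(-9))*(12 + (2 - 1*(-1))**2 + 8*(2 - 1*(-1))) = 36*(12 + (2 + 1)**2 + 8*(2 + 1)) = 36*(12 + 3**2 + 8*3) = 36*(12 + 9 + 24) = 36*45 = 1620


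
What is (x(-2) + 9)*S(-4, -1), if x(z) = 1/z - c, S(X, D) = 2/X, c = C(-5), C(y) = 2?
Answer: -13/4 ≈ -3.2500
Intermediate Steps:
c = 2
x(z) = -2 + 1/z (x(z) = 1/z - 1*2 = 1/z - 2 = -2 + 1/z)
(x(-2) + 9)*S(-4, -1) = ((-2 + 1/(-2)) + 9)*(2/(-4)) = ((-2 - 1/2) + 9)*(2*(-1/4)) = (-5/2 + 9)*(-1/2) = (13/2)*(-1/2) = -13/4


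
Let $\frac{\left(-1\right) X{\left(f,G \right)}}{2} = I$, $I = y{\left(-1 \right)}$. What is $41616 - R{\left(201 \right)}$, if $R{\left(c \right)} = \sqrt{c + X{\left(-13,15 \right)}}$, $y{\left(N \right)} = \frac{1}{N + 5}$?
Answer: $41616 - \frac{\sqrt{802}}{2} \approx 41602.0$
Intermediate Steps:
$y{\left(N \right)} = \frac{1}{5 + N}$
$I = \frac{1}{4}$ ($I = \frac{1}{5 - 1} = \frac{1}{4} \approx 0.25$)
$X{\left(f,G \right)} = - \frac{1}{2}$ ($X{\left(f,G \right)} = \left(-2\right) \frac{1}{4} = - \frac{1}{2}$)
$R{\left(c \right)} = \sqrt{- \frac{1}{2} + c}$ ($R{\left(c \right)} = \sqrt{c - \frac{1}{2}} = \sqrt{- \frac{1}{2} + c}$)
$41616 - R{\left(201 \right)} = 41616 - \frac{\sqrt{-2 + 4 \cdot 201}}{2} = 41616 - \frac{\sqrt{-2 + 804}}{2} = 41616 - \frac{\sqrt{802}}{2}$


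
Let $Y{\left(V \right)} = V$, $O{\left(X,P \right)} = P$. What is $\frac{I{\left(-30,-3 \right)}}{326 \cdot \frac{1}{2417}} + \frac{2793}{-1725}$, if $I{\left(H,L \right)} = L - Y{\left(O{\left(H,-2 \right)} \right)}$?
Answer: $- \frac{1693281}{187450} \approx -9.0332$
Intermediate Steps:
$I{\left(H,L \right)} = 2 + L$ ($I{\left(H,L \right)} = L - -2 = L + 2 = 2 + L$)
$\frac{I{\left(-30,-3 \right)}}{326 \cdot \frac{1}{2417}} + \frac{2793}{-1725} = \frac{2 - 3}{326 \cdot \frac{1}{2417}} + \frac{2793}{-1725} = - \frac{1}{326 \cdot \frac{1}{2417}} + 2793 \left(- \frac{1}{1725}\right) = - \frac{1}{\frac{326}{2417}} - \frac{931}{575} = \left(-1\right) \frac{2417}{326} - \frac{931}{575} = - \frac{2417}{326} - \frac{931}{575} = - \frac{1693281}{187450}$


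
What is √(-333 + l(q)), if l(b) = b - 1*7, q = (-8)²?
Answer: 2*I*√69 ≈ 16.613*I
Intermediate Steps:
q = 64
l(b) = -7 + b (l(b) = b - 7 = -7 + b)
√(-333 + l(q)) = √(-333 + (-7 + 64)) = √(-333 + 57) = √(-276) = 2*I*√69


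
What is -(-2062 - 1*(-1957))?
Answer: 105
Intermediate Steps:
-(-2062 - 1*(-1957)) = -(-2062 + 1957) = -1*(-105) = 105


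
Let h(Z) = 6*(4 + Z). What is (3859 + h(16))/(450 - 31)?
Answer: 3979/419 ≈ 9.4964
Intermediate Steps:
h(Z) = 24 + 6*Z
(3859 + h(16))/(450 - 31) = (3859 + (24 + 6*16))/(450 - 31) = (3859 + (24 + 96))/419 = (3859 + 120)*(1/419) = 3979*(1/419) = 3979/419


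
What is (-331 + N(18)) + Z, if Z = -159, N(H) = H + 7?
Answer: -465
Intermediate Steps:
N(H) = 7 + H
(-331 + N(18)) + Z = (-331 + (7 + 18)) - 159 = (-331 + 25) - 159 = -306 - 159 = -465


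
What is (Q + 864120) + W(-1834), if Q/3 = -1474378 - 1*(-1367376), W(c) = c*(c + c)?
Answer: 7270226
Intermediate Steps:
W(c) = 2*c² (W(c) = c*(2*c) = 2*c²)
Q = -321006 (Q = 3*(-1474378 - 1*(-1367376)) = 3*(-1474378 + 1367376) = 3*(-107002) = -321006)
(Q + 864120) + W(-1834) = (-321006 + 864120) + 2*(-1834)² = 543114 + 2*3363556 = 543114 + 6727112 = 7270226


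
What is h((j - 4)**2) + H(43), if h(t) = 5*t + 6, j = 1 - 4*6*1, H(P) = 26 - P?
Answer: 3634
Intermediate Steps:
j = -23 (j = 1 - 24*1 = 1 - 24 = -23)
h(t) = 6 + 5*t
h((j - 4)**2) + H(43) = (6 + 5*(-23 - 4)**2) + (26 - 1*43) = (6 + 5*(-27)**2) + (26 - 43) = (6 + 5*729) - 17 = (6 + 3645) - 17 = 3651 - 17 = 3634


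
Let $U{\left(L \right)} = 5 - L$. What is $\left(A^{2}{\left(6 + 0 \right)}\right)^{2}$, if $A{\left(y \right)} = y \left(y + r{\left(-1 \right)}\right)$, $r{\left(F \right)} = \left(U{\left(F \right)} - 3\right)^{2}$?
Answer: $65610000$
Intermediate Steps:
$r{\left(F \right)} = \left(2 - F\right)^{2}$ ($r{\left(F \right)} = \left(\left(5 - F\right) - 3\right)^{2} = \left(2 - F\right)^{2}$)
$A{\left(y \right)} = y \left(9 + y\right)$ ($A{\left(y \right)} = y \left(y + \left(-2 - 1\right)^{2}\right) = y \left(y + \left(-3\right)^{2}\right) = y \left(y + 9\right) = y \left(9 + y\right)$)
$\left(A^{2}{\left(6 + 0 \right)}\right)^{2} = \left(\left(\left(6 + 0\right) \left(9 + \left(6 + 0\right)\right)\right)^{2}\right)^{2} = \left(\left(6 \left(9 + 6\right)\right)^{2}\right)^{2} = \left(\left(6 \cdot 15\right)^{2}\right)^{2} = \left(90^{2}\right)^{2} = 8100^{2} = 65610000$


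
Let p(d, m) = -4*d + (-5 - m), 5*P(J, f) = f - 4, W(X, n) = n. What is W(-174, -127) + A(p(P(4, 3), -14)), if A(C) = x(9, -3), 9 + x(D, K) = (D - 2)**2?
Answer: -87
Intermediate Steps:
x(D, K) = -9 + (-2 + D)**2 (x(D, K) = -9 + (D - 2)**2 = -9 + (-2 + D)**2)
P(J, f) = -4/5 + f/5 (P(J, f) = (f - 4)/5 = (-4 + f)/5 = -4/5 + f/5)
p(d, m) = -5 - m - 4*d
A(C) = 40 (A(C) = -9 + (-2 + 9)**2 = -9 + 7**2 = -9 + 49 = 40)
W(-174, -127) + A(p(P(4, 3), -14)) = -127 + 40 = -87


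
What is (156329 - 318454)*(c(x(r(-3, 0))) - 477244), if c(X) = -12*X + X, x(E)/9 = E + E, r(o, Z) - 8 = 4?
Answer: 77758392500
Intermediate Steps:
r(o, Z) = 12 (r(o, Z) = 8 + 4 = 12)
x(E) = 18*E (x(E) = 9*(E + E) = 9*(2*E) = 18*E)
c(X) = -11*X
(156329 - 318454)*(c(x(r(-3, 0))) - 477244) = (156329 - 318454)*(-198*12 - 477244) = -162125*(-11*216 - 477244) = -162125*(-2376 - 477244) = -162125*(-479620) = 77758392500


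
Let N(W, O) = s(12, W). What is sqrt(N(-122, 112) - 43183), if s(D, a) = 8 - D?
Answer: I*sqrt(43187) ≈ 207.81*I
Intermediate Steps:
N(W, O) = -4 (N(W, O) = 8 - 1*12 = 8 - 12 = -4)
sqrt(N(-122, 112) - 43183) = sqrt(-4 - 43183) = sqrt(-43187) = I*sqrt(43187)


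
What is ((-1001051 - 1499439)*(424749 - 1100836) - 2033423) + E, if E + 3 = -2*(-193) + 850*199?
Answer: 1690546918740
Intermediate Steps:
E = 169533 (E = -3 + (-2*(-193) + 850*199) = -3 + (386 + 169150) = -3 + 169536 = 169533)
((-1001051 - 1499439)*(424749 - 1100836) - 2033423) + E = ((-1001051 - 1499439)*(424749 - 1100836) - 2033423) + 169533 = (-2500490*(-676087) - 2033423) + 169533 = (1690548782630 - 2033423) + 169533 = 1690546749207 + 169533 = 1690546918740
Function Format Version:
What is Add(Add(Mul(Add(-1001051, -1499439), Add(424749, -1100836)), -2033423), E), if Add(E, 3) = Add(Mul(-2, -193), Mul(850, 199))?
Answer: 1690546918740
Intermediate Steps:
E = 169533 (E = Add(-3, Add(Mul(-2, -193), Mul(850, 199))) = Add(-3, Add(386, 169150)) = Add(-3, 169536) = 169533)
Add(Add(Mul(Add(-1001051, -1499439), Add(424749, -1100836)), -2033423), E) = Add(Add(Mul(Add(-1001051, -1499439), Add(424749, -1100836)), -2033423), 169533) = Add(Add(Mul(-2500490, -676087), -2033423), 169533) = Add(Add(1690548782630, -2033423), 169533) = Add(1690546749207, 169533) = 1690546918740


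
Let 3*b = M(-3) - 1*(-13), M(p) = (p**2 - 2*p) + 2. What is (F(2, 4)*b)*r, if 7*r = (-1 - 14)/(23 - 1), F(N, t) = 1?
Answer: -75/77 ≈ -0.97403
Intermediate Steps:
M(p) = 2 + p**2 - 2*p
b = 10 (b = ((2 + (-3)**2 - 2*(-3)) - 1*(-13))/3 = ((2 + 9 + 6) + 13)/3 = (17 + 13)/3 = (1/3)*30 = 10)
r = -15/154 (r = ((-1 - 14)/(23 - 1))/7 = (-15/22)/7 = (-15*1/22)/7 = (1/7)*(-15/22) = -15/154 ≈ -0.097403)
(F(2, 4)*b)*r = (1*10)*(-15/154) = 10*(-15/154) = -75/77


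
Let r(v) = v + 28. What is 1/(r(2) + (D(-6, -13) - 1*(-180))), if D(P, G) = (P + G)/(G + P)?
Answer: 1/211 ≈ 0.0047393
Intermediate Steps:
D(P, G) = 1 (D(P, G) = (G + P)/(G + P) = 1)
r(v) = 28 + v
1/(r(2) + (D(-6, -13) - 1*(-180))) = 1/((28 + 2) + (1 - 1*(-180))) = 1/(30 + (1 + 180)) = 1/(30 + 181) = 1/211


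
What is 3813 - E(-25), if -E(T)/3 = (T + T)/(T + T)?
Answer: 3816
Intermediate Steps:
E(T) = -3 (E(T) = -3*(T + T)/(T + T) = -3*2*T/(2*T) = -3*2*T*1/(2*T) = -3*1 = -3)
3813 - E(-25) = 3813 - 1*(-3) = 3813 + 3 = 3816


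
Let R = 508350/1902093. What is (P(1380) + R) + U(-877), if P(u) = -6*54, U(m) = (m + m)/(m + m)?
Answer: -204622563/634031 ≈ -322.73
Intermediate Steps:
U(m) = 1 (U(m) = (2*m)/((2*m)) = (2*m)*(1/(2*m)) = 1)
P(u) = -324
R = 169450/634031 (R = 508350*(1/1902093) = 169450/634031 ≈ 0.26726)
(P(1380) + R) + U(-877) = (-324 + 169450/634031) + 1 = -205256594/634031 + 1 = -204622563/634031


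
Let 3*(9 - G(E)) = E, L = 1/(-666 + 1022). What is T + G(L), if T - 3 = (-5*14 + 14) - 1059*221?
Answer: -250000645/1068 ≈ -2.3408e+5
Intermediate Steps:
L = 1/356 ≈ 0.0028090
G(E) = 9 - E/3
T = -234092 (T = 3 + ((-5*14 + 14) - 1059*221) = 3 + ((-70 + 14) - 234039) = 3 + (-56 - 234039) = 3 - 234095 = -234092)
T + G(L) = -234092 + (9 - ⅓*1/356) = -234092 + (9 - 1/1068) = -234092 + 9611/1068 = -250000645/1068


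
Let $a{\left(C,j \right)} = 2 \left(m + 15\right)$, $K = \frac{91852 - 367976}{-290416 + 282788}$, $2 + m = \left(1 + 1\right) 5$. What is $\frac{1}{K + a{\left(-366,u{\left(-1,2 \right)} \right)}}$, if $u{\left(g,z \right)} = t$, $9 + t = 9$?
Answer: $\frac{1907}{156753} \approx 0.012166$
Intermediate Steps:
$t = 0$ ($t = -9 + 9 = 0$)
$u{\left(g,z \right)} = 0$
$m = 8$ ($m = -2 + \left(1 + 1\right) 5 = -2 + 2 \cdot 5 = -2 + 10 = 8$)
$K = \frac{69031}{1907}$ ($K = - \frac{276124}{-7628} = \left(-276124\right) \left(- \frac{1}{7628}\right) = \frac{69031}{1907} \approx 36.199$)
$a{\left(C,j \right)} = 46$ ($a{\left(C,j \right)} = 2 \left(8 + 15\right) = 2 \cdot 23 = 46$)
$\frac{1}{K + a{\left(-366,u{\left(-1,2 \right)} \right)}} = \frac{1}{\frac{69031}{1907} + 46} = \frac{1}{\frac{156753}{1907}} = \frac{1907}{156753}$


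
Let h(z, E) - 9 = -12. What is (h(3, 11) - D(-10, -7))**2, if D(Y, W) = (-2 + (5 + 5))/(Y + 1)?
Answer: 361/81 ≈ 4.4568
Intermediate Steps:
h(z, E) = -3 (h(z, E) = 9 - 12 = -3)
D(Y, W) = 8/(1 + Y) (D(Y, W) = (-2 + 10)/(1 + Y) = 8/(1 + Y))
(h(3, 11) - D(-10, -7))**2 = (-3 - 8/(1 - 10))**2 = (-3 - 8/(-9))**2 = (-3 - 8*(-1)/9)**2 = (-3 - 1*(-8/9))**2 = (-3 + 8/9)**2 = (-19/9)**2 = 361/81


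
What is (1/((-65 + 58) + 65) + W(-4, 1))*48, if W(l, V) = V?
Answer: 1416/29 ≈ 48.828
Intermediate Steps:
(1/((-65 + 58) + 65) + W(-4, 1))*48 = (1/((-65 + 58) + 65) + 1)*48 = (1/(-7 + 65) + 1)*48 = (1/58 + 1)*48 = (59/58)*48 = 1416/29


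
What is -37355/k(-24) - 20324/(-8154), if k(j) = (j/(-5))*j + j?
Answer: 256184809/945864 ≈ 270.85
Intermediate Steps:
k(j) = j - j²/5 (k(j) = (j*(-⅕))*j + j = (-j/5)*j + j = -j²/5 + j = j - j²/5)
-37355/k(-24) - 20324/(-8154) = -37355*(-5/(24*(5 - 1*(-24)))) - 20324/(-8154) = -37355*(-5/(24*(5 + 24))) - 20324*(-1/8154) = -37355/((⅕)*(-24)*29) + 10162/4077 = -37355/(-696/5) + 10162/4077 = -37355*(-5/696) + 10162/4077 = 186775/696 + 10162/4077 = 256184809/945864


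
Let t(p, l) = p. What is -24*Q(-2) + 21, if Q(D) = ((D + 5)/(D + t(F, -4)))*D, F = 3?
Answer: 165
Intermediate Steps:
Q(D) = D*(5 + D)/(3 + D) (Q(D) = ((D + 5)/(D + 3))*D = ((5 + D)/(3 + D))*D = D*(5 + D)/(3 + D))
-24*Q(-2) + 21 = -(-48)*(5 - 2)/(3 - 2) + 21 = -(-48)*3/1 + 21 = -(-48)*3 + 21 = -24*(-6) + 21 = 144 + 21 = 165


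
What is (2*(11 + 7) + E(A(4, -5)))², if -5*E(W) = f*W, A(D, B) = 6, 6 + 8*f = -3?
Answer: 558009/400 ≈ 1395.0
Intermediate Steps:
f = -9/8 (f = -¾ + (⅛)*(-3) = -¾ - 3/8 = -9/8 ≈ -1.1250)
E(W) = 9*W/40 (E(W) = -(-9)*W/40 = 9*W/40)
(2*(11 + 7) + E(A(4, -5)))² = (2*(11 + 7) + (9/40)*6)² = (2*18 + 27/20)² = (36 + 27/20)² = (747/20)² = 558009/400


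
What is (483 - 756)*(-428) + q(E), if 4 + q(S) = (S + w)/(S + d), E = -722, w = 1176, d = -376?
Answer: 64144933/549 ≈ 1.1684e+5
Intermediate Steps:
q(S) = -4 + (1176 + S)/(-376 + S) (q(S) = -4 + (S + 1176)/(S - 376) = -4 + (1176 + S)/(-376 + S))
(483 - 756)*(-428) + q(E) = (483 - 756)*(-428) + (2680 - 3*(-722))/(-376 - 722) = -273*(-428) + (2680 + 2166)/(-1098) = 116844 - 1/1098*4846 = 116844 - 2423/549 = 64144933/549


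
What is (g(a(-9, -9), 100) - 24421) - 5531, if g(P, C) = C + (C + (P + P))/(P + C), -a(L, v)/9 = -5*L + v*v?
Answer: -15432400/517 ≈ -29850.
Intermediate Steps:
a(L, v) = -9*v² + 45*L (a(L, v) = -9*(-5*L + v*v) = -9*(-5*L + v²) = -9*(v² - 5*L) = -9*v² + 45*L)
g(P, C) = C + (C + 2*P)/(C + P)
(g(a(-9, -9), 100) - 24421) - 5531 = ((100 + 100² + 2*(-9*(-9)² + 45*(-9)) + 100*(-9*(-9)² + 45*(-9)))/(100 + (-9*(-9)² + 45*(-9))) - 24421) - 5531 = ((100 + 10000 + 2*(-9*81 - 405) + 100*(-9*81 - 405))/(100 + (-9*81 - 405)) - 24421) - 5531 = ((100 + 10000 + 2*(-729 - 405) + 100*(-729 - 405))/(100 + (-729 - 405)) - 24421) - 5531 = ((100 + 10000 + 2*(-1134) + 100*(-1134))/(100 - 1134) - 24421) - 5531 = ((100 + 10000 - 2268 - 113400)/(-1034) - 24421) - 5531 = (-1/1034*(-105568) - 24421) - 5531 = (52784/517 - 24421) - 5531 = -12572873/517 - 5531 = -15432400/517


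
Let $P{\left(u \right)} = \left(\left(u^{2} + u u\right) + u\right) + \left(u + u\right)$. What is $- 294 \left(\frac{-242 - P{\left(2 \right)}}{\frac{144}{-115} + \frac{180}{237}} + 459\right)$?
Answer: $- \frac{107315978}{373} \approx -2.8771 \cdot 10^{5}$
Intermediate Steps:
$P{\left(u \right)} = 2 u^{2} + 3 u$ ($P{\left(u \right)} = \left(\left(u^{2} + u^{2}\right) + u\right) + 2 u = \left(2 u^{2} + u\right) + 2 u = \left(u + 2 u^{2}\right) + 2 u = 2 u^{2} + 3 u$)
$- 294 \left(\frac{-242 - P{\left(2 \right)}}{\frac{144}{-115} + \frac{180}{237}} + 459\right) = - 294 \left(\frac{-242 - 2 \left(3 + 2 \cdot 2\right)}{\frac{144}{-115} + \frac{180}{237}} + 459\right) = - 294 \left(\frac{-242 - 2 \left(3 + 4\right)}{144 \left(- \frac{1}{115}\right) + 180 \cdot \frac{1}{237}} + 459\right) = - 294 \left(\frac{-242 - 2 \cdot 7}{- \frac{144}{115} + \frac{60}{79}} + 459\right) = - 294 \left(\frac{-242 - 14}{- \frac{4476}{9085}} + 459\right) = - 294 \left(\left(-242 - 14\right) \left(- \frac{9085}{4476}\right) + 459\right) = - 294 \left(\left(-256\right) \left(- \frac{9085}{4476}\right) + 459\right) = - 294 \left(\frac{581440}{1119} + 459\right) = \left(-294\right) \frac{1095061}{1119} = - \frac{107315978}{373}$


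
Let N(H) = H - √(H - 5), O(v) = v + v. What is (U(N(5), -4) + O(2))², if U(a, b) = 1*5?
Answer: 81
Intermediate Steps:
O(v) = 2*v
N(H) = H - √(-5 + H)
U(a, b) = 5
(U(N(5), -4) + O(2))² = (5 + 2*2)² = (5 + 4)² = 9² = 81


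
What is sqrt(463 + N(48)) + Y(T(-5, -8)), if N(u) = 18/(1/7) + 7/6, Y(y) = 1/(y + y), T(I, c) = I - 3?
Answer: -1/16 + sqrt(21246)/6 ≈ 24.231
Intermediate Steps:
T(I, c) = -3 + I
Y(y) = 1/(2*y)
N(u) = 763/6 (N(u) = 18/(1/7) + 7*(1/6) = 18*7 + 7/6 = 126 + 7/6 = 763/6)
sqrt(463 + N(48)) + Y(T(-5, -8)) = sqrt(463 + 763/6) + 1/(2*(-3 - 5)) = sqrt(3541/6) + (1/2)/(-8) = sqrt(21246)/6 + (1/2)*(-1/8) = sqrt(21246)/6 - 1/16 = -1/16 + sqrt(21246)/6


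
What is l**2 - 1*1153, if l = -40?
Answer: 447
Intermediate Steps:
l**2 - 1*1153 = (-40)**2 - 1*1153 = 1600 - 1153 = 447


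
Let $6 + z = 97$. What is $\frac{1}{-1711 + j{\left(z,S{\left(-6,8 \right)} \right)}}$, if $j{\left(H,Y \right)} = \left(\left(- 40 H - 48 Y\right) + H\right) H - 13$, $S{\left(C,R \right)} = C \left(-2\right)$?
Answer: $- \frac{1}{377099} \approx -2.6518 \cdot 10^{-6}$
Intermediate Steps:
$S{\left(C,R \right)} = - 2 C$
$z = 91$ ($z = -6 + 97 = 91$)
$j{\left(H,Y \right)} = -13 + H \left(- 48 Y - 39 H\right)$ ($j{\left(H,Y \right)} = \left(\left(- 48 Y - 40 H\right) + H\right) H - 13 = \left(- 48 Y - 39 H\right) H - 13 = H \left(- 48 Y - 39 H\right) - 13 = -13 + H \left(- 48 Y - 39 H\right)$)
$\frac{1}{-1711 + j{\left(z,S{\left(-6,8 \right)} \right)}} = \frac{1}{-1711 - \left(13 + 322959 + 4368 \left(-2\right) \left(-6\right)\right)} = \frac{1}{-1711 - \left(322972 + 52416\right)} = \frac{1}{-1711 - 375388} = \frac{1}{-377099} = - \frac{1}{377099}$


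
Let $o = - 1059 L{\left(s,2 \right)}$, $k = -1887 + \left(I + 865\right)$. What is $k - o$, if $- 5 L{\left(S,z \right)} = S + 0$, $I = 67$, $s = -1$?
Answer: $- \frac{3716}{5} \approx -743.2$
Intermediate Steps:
$L{\left(S,z \right)} = - \frac{S}{5}$ ($L{\left(S,z \right)} = - \frac{S + 0}{5} = - \frac{S}{5}$)
$k = -955$ ($k = -1887 + \left(67 + 865\right) = -1887 + 932 = -955$)
$o = - \frac{1059}{5}$ ($o = - 1059 \left(\left(- \frac{1}{5}\right) \left(-1\right)\right) = \left(-1059\right) \frac{1}{5} = - \frac{1059}{5} \approx -211.8$)
$k - o = -955 - - \frac{1059}{5} = -955 + \frac{1059}{5} = - \frac{3716}{5}$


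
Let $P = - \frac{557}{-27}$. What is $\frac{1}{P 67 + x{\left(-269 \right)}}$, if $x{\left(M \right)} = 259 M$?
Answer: $- \frac{27}{1843798} \approx -1.4644 \cdot 10^{-5}$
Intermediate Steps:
$P = \frac{557}{27}$ ($P = \left(-557\right) \left(- \frac{1}{27}\right) = \frac{557}{27} \approx 20.63$)
$\frac{1}{P 67 + x{\left(-269 \right)}} = \frac{1}{\frac{557}{27} \cdot 67 + 259 \left(-269\right)} = \frac{1}{\frac{37319}{27} - 69671} = \frac{1}{- \frac{1843798}{27}} = - \frac{27}{1843798}$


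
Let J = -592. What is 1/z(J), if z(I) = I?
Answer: -1/592 ≈ -0.0016892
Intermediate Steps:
1/z(J) = 1/(-592) = -1/592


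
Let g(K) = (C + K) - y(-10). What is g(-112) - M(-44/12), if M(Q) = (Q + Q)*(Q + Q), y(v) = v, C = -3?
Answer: -1429/9 ≈ -158.78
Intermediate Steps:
M(Q) = 4*Q**2 (M(Q) = (2*Q)*(2*Q) = 4*Q**2)
g(K) = 7 + K (g(K) = (-3 + K) - 1*(-10) = (-3 + K) + 10 = 7 + K)
g(-112) - M(-44/12) = (7 - 112) - 4*(-44/12)**2 = -105 - 4*(-44*1/12)**2 = -105 - 4*(-11/3)**2 = -105 - 4*121/9 = -105 - 1*484/9 = -105 - 484/9 = -1429/9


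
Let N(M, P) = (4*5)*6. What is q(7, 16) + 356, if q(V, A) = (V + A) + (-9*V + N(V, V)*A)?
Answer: 2236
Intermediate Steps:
N(M, P) = 120 (N(M, P) = 20*6 = 120)
q(V, A) = -8*V + 121*A (q(V, A) = (V + A) + (-9*V + 120*A) = (A + V) + (-9*V + 120*A) = -8*V + 121*A)
q(7, 16) + 356 = (-8*7 + 121*16) + 356 = (-56 + 1936) + 356 = 1880 + 356 = 2236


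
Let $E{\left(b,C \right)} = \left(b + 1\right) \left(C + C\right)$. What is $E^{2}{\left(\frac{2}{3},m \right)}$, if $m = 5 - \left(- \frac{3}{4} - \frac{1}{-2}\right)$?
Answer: $\frac{1225}{4} \approx 306.25$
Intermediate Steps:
$m = \frac{21}{4}$ ($m = 5 - \left(\left(-3\right) \frac{1}{4} - - \frac{1}{2}\right) = 5 - \left(- \frac{3}{4} + \frac{1}{2}\right) = 5 - - \frac{1}{4} = 5 + \frac{1}{4} = \frac{21}{4} \approx 5.25$)
$E{\left(b,C \right)} = 2 C \left(1 + b\right)$ ($E{\left(b,C \right)} = \left(1 + b\right) 2 C = 2 C \left(1 + b\right)$)
$E^{2}{\left(\frac{2}{3},m \right)} = \left(2 \cdot \frac{21}{4} \left(1 + \frac{2}{3}\right)\right)^{2} = \left(2 \cdot \frac{21}{4} \cdot \frac{5}{3}\right)^{2} = \left(\frac{35}{2}\right)^{2} = \frac{1225}{4}$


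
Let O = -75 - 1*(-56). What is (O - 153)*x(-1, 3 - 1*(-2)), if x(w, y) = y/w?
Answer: 860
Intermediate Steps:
O = -19 (O = -75 + 56 = -19)
(O - 153)*x(-1, 3 - 1*(-2)) = (-19 - 153)*((3 - 1*(-2))/(-1)) = -172*(3 + 2)*(-1) = -860*(-1) = -172*(-5) = 860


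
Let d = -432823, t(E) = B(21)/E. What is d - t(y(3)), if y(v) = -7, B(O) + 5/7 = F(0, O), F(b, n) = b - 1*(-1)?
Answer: -21208325/49 ≈ -4.3282e+5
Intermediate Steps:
F(b, n) = 1 + b (F(b, n) = b + 1 = 1 + b)
B(O) = 2/7 (B(O) = -5/7 + (1 + 0) = -5/7 + 1 = 2/7)
t(E) = 2/(7*E)
d - t(y(3)) = -432823 - 2/(7*(-7)) = -432823 - 2*(-1)/(7*7) = -432823 - 1*(-2/49) = -432823 + 2/49 = -21208325/49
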